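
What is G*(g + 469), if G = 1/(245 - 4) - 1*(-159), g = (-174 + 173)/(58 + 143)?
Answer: 3612349760/48441 ≈ 74572.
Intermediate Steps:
g = -1/201 ≈ -0.0049751
G = 38320/241 (G = 1/241 + 159 = 38320/241 ≈ 159.00)
G*(g + 469) = 38320*(-1/201 + 469)/241 = (38320/241)*(94268/201) = 3612349760/48441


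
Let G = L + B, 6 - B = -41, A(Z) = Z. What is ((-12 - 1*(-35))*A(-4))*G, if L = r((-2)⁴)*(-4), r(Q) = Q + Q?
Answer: 7452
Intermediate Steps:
r(Q) = 2*Q
L = -128 (L = (2*(-2)⁴)*(-4) = (2*16)*(-4) = 32*(-4) = -128)
B = 47 (B = 6 - 1*(-41) = 6 + 41 = 47)
G = -81 (G = -128 + 47 = -81)
((-12 - 1*(-35))*A(-4))*G = ((-12 - 1*(-35))*(-4))*(-81) = ((-12 + 35)*(-4))*(-81) = (23*(-4))*(-81) = -92*(-81) = 7452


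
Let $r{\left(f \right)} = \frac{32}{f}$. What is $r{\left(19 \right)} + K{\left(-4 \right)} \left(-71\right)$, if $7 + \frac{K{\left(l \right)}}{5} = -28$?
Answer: $\frac{236107}{19} \approx 12427.0$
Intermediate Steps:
$K{\left(l \right)} = -175$ ($K{\left(l \right)} = -35 + 5 \left(-28\right) = -35 - 140 = -175$)
$r{\left(19 \right)} + K{\left(-4 \right)} \left(-71\right) = \frac{32}{19} - -12425 = 32 \cdot \frac{1}{19} + 12425 = \frac{32}{19} + 12425 = \frac{236107}{19}$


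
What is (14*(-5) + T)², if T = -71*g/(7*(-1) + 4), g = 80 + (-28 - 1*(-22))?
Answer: 25441936/9 ≈ 2.8269e+6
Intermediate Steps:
g = 74 (g = 80 + (-28 + 22) = 80 - 6 = 74)
T = 5254/3 (T = -71*74/(7*(-1) + 4) = -71*74/(-7 + 4) = -71/((-3*1/74)) = -71/(-3/74) = -71*(-74/3) = 5254/3 ≈ 1751.3)
(14*(-5) + T)² = (14*(-5) + 5254/3)² = (-70 + 5254/3)² = (5044/3)² = 25441936/9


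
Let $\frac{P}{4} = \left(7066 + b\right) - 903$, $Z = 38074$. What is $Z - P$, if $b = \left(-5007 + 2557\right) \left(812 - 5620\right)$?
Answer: $-47104978$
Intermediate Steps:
$b = 11779600$ ($b = \left(-2450\right) \left(-4808\right) = 11779600$)
$P = 47143052$ ($P = 4 \left(\left(7066 + 11779600\right) - 903\right) = 4 \left(11786666 - 903\right) = 4 \cdot 11785763 = 47143052$)
$Z - P = 38074 - 47143052 = -47104978$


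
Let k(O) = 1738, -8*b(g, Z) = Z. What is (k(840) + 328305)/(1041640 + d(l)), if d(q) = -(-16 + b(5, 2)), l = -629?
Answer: 1320172/4166625 ≈ 0.31684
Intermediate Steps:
b(g, Z) = -Z/8
d(q) = 65/4 (d(q) = -(-16 - 1/8*2) = -(-16 - 1/4) = -1*(-65/4) = 65/4)
(k(840) + 328305)/(1041640 + d(l)) = (1738 + 328305)/(1041640 + 65/4) = 330043/(4166625/4) = 330043*(4/4166625) = 1320172/4166625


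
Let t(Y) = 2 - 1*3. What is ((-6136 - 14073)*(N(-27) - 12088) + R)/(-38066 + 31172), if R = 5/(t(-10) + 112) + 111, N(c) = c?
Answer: -27176368211/765234 ≈ -35514.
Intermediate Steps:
t(Y) = -1 (t(Y) = 2 - 3 = -1)
R = 12326/111 (R = 5/(-1 + 112) + 111 = 5/111 + 111 = 12326/111 ≈ 111.05)
((-6136 - 14073)*(N(-27) - 12088) + R)/(-38066 + 31172) = ((-6136 - 14073)*(-27 - 12088) + 12326/111)/(-38066 + 31172) = (-20209*(-12115) + 12326/111)/(-6894) = (244832035 + 12326/111)*(-1/6894) = (27176368211/111)*(-1/6894) = -27176368211/765234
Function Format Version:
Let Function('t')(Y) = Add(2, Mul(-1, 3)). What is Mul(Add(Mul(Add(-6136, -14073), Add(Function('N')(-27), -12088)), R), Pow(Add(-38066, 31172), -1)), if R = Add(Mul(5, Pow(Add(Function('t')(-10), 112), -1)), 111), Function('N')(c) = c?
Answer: Rational(-27176368211, 765234) ≈ -35514.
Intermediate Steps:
Function('t')(Y) = -1 (Function('t')(Y) = Add(2, -3) = -1)
R = Rational(12326, 111) (R = Add(Mul(5, Pow(Add(-1, 112), -1)), 111) = Add(Mul(5, Pow(111, -1)), 111) = Add(Mul(5, Rational(1, 111)), 111) = Add(Rational(5, 111), 111) = Rational(12326, 111) ≈ 111.05)
Mul(Add(Mul(Add(-6136, -14073), Add(Function('N')(-27), -12088)), R), Pow(Add(-38066, 31172), -1)) = Mul(Add(Mul(Add(-6136, -14073), Add(-27, -12088)), Rational(12326, 111)), Pow(Add(-38066, 31172), -1)) = Mul(Add(Mul(-20209, -12115), Rational(12326, 111)), Pow(-6894, -1)) = Mul(Add(244832035, Rational(12326, 111)), Rational(-1, 6894)) = Mul(Rational(27176368211, 111), Rational(-1, 6894)) = Rational(-27176368211, 765234)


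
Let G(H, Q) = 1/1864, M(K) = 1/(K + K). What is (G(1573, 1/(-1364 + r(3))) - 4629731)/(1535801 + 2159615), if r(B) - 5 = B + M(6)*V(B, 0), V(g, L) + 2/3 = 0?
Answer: -8629818583/6888255424 ≈ -1.2528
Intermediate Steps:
V(g, L) = -⅔ (V(g, L) = -⅔ + 0 = -⅔)
M(K) = 1/(2*K)
r(B) = 89/18 + B (r(B) = 5 + (B + ((½)/6)*(-⅔)) = 5 + (B + ((½)*(⅙))*(-⅔)) = 5 + (B + (1/12)*(-⅔)) = 5 + (B - 1/18) = 5 + (-1/18 + B) = 89/18 + B)
G(H, Q) = 1/1864
(G(1573, 1/(-1364 + r(3))) - 4629731)/(1535801 + 2159615) = (1/1864 - 4629731)/(1535801 + 2159615) = -8629818583/1864/3695416 = -8629818583/1864*1/3695416 = -8629818583/6888255424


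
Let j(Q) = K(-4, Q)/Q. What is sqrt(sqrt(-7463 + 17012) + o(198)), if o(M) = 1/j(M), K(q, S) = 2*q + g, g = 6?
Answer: sqrt(-99 + 3*sqrt(1061)) ≈ 1.1318*I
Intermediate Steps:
K(q, S) = 6 + 2*q (K(q, S) = 2*q + 6 = 6 + 2*q)
j(Q) = -2/Q (j(Q) = (6 + 2*(-4))/Q = (6 - 8)/Q = -2/Q)
o(M) = -M/2 (o(M) = 1/(-2/M) = -M/2)
sqrt(sqrt(-7463 + 17012) + o(198)) = sqrt(sqrt(-7463 + 17012) - 1/2*198) = sqrt(sqrt(9549) - 99) = sqrt(3*sqrt(1061) - 99) = sqrt(-99 + 3*sqrt(1061))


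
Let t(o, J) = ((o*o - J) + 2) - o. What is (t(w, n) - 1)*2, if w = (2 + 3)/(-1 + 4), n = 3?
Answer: -16/9 ≈ -1.7778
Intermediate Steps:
w = 5/3 ≈ 1.6667
t(o, J) = 2 + o² - J - o (t(o, J) = ((o² - J) + 2) - o = (2 + o² - J) - o = 2 + o² - J - o)
(t(w, n) - 1)*2 = ((2 + (5/3)² - 1*3 - 1*5/3) - 1)*2 = ((2 + 25/9 - 3 - 5/3) - 1)*2 = (⅑ - 1)*2 = -8/9*2 = -16/9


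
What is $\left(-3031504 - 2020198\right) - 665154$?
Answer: $-5716856$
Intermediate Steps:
$\left(-3031504 - 2020198\right) - 665154 = -5051702 - 665154 = -5716856$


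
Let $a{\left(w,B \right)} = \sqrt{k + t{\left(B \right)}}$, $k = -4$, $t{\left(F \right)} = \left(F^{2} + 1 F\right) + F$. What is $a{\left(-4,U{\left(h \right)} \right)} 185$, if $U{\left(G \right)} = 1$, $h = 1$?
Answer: $185 i \approx 185.0 i$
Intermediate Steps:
$t{\left(F \right)} = F^{2} + 2 F$ ($t{\left(F \right)} = \left(F^{2} + F\right) + F = \left(F + F^{2}\right) + F = F^{2} + 2 F$)
$a{\left(w,B \right)} = \sqrt{-4 + B \left(2 + B\right)}$
$a{\left(-4,U{\left(h \right)} \right)} 185 = \sqrt{-4 + 1 \left(2 + 1\right)} 185 = \sqrt{-4 + 1 \cdot 3} \cdot 185 = \sqrt{-4 + 3} \cdot 185 = \sqrt{-1} \cdot 185 = i 185 = 185 i$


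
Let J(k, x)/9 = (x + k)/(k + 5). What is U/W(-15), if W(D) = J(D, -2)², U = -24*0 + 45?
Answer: 500/2601 ≈ 0.19223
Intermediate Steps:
J(k, x) = 9*(k + x)/(5 + k) (J(k, x) = 9*((x + k)/(k + 5)) = 9*((k + x)/(5 + k)) = 9*(k + x)/(5 + k))
U = 45 (U = 0 + 45 = 45)
W(D) = 81*(-2 + D)²/(5 + D)² (W(D) = (9*(D - 2)/(5 + D))² = (9*(-2 + D)/(5 + D))² = 81*(-2 + D)²/(5 + D)²)
U/W(-15) = 45/((81*(-2 - 15)²/(5 - 15)²)) = 45/((81*(-17)²/(-10)²)) = 45/((81*289*(1/100))) = 45/(23409/100) = 45*(100/23409) = 500/2601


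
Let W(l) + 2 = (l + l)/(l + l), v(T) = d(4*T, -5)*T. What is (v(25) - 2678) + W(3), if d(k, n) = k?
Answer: -179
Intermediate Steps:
v(T) = 4*T² (v(T) = (4*T)*T = 4*T²)
W(l) = -1 (W(l) = -2 + (l + l)/(l + l) = -2 + (2*l)/((2*l)) = -2 + (2*l)*(1/(2*l)) = -2 + 1 = -1)
(v(25) - 2678) + W(3) = (4*25² - 2678) - 1 = (4*625 - 2678) - 1 = (2500 - 2678) - 1 = -178 - 1 = -179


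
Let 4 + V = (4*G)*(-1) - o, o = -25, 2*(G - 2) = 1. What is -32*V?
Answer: -352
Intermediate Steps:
G = 5/2 (G = 2 + (½)*1 = 2 + ½ = 5/2 ≈ 2.5000)
V = 11 (V = -4 + ((4*(5/2))*(-1) - 1*(-25)) = -4 + (10*(-1) + 25) = -4 + (-10 + 25) = -4 + 15 = 11)
-32*V = -32*11 = -352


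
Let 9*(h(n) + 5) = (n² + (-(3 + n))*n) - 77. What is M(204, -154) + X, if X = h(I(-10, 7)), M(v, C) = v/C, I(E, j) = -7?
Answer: -8695/693 ≈ -12.547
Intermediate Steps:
h(n) = -122/9 + n²/9 + n*(-3 - n)/9 (h(n) = -5 + ((n² + (-(3 + n))*n) - 77)/9 = -5 + ((n² + (-3 - n)*n) - 77)/9 = -5 + ((n² + n*(-3 - n)) - 77)/9 = -5 + (-77 + n² + n*(-3 - n))/9 = -5 + (-77/9 + n²/9 + n*(-3 - n)/9) = -122/9 + n²/9 + n*(-3 - n)/9)
X = -101/9 (X = -122/9 - ⅓*(-7) = -122/9 + 7/3 = -101/9 ≈ -11.222)
M(204, -154) + X = 204/(-154) - 101/9 = 204*(-1/154) - 101/9 = -102/77 - 101/9 = -8695/693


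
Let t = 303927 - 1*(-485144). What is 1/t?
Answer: 1/789071 ≈ 1.2673e-6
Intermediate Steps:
t = 789071 (t = 303927 + 485144 = 789071)
1/t = 1/789071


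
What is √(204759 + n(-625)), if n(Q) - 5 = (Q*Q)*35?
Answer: √13876639 ≈ 3725.1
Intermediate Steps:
n(Q) = 5 + 35*Q² (n(Q) = 5 + (Q*Q)*35 = 5 + Q²*35 = 5 + 35*Q²)
√(204759 + n(-625)) = √(204759 + (5 + 35*(-625)²)) = √(204759 + (5 + 35*390625)) = √(204759 + (5 + 13671875)) = √(204759 + 13671880) = √13876639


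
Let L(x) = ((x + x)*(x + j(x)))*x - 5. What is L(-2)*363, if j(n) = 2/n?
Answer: -10527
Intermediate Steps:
L(x) = -5 + 2*x²*(x + 2/x) (L(x) = ((x + x)*(x + 2/x))*x - 5 = ((2*x)*(x + 2/x))*x - 5 = (2*x*(x + 2/x))*x - 5 = 2*x²*(x + 2/x) - 5 = -5 + 2*x²*(x + 2/x))
L(-2)*363 = (-5 + 2*(-2)³ + 4*(-2))*363 = (-5 + 2*(-8) - 8)*363 = (-5 - 16 - 8)*363 = -29*363 = -10527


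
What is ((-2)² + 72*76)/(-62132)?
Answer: -1369/15533 ≈ -0.088135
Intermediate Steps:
((-2)² + 72*76)/(-62132) = (4 + 5472)*(-1/62132) = 5476*(-1/62132) = -1369/15533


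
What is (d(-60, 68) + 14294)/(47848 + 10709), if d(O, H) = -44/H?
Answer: 242987/995469 ≈ 0.24409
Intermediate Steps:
(d(-60, 68) + 14294)/(47848 + 10709) = (-44/68 + 14294)/(47848 + 10709) = (-44*1/68 + 14294)/58557 = (-11/17 + 14294)*(1/58557) = (242987/17)*(1/58557) = 242987/995469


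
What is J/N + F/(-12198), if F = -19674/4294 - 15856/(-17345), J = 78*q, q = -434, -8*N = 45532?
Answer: 30756099639240619/5170728245957310 ≈ 5.9481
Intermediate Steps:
N = -11383/2 (N = -⅛*45532 = -11383/2 ≈ -5691.5)
J = -33852 (J = 78*(-434) = -33852)
F = -136579933/37239715 (F = -19674*1/4294 - 15856*(-1/17345) = -9837/2147 + 15856/17345 = -136579933/37239715 ≈ -3.6676)
J/N + F/(-12198) = -33852/(-11383/2) - 136579933/37239715/(-12198) = -33852*(-2/11383) - 136579933/37239715*(-1/12198) = 67704/11383 + 136579933/454250043570 = 30756099639240619/5170728245957310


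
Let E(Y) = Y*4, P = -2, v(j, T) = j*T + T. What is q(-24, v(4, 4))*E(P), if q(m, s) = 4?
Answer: -32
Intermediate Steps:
v(j, T) = T + T*j (v(j, T) = T*j + T = T + T*j)
E(Y) = 4*Y
q(-24, v(4, 4))*E(P) = 4*(4*(-2)) = 4*(-8) = -32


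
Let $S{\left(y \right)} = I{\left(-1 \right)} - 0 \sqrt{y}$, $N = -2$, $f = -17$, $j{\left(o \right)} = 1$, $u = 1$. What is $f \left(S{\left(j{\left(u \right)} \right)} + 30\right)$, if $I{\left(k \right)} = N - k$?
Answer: $-493$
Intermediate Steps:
$I{\left(k \right)} = -2 - k$
$S{\left(y \right)} = -1$ ($S{\left(y \right)} = \left(-2 - -1\right) - 0 \sqrt{y} = \left(-2 + 1\right) - 0 = -1 + 0 = -1$)
$f \left(S{\left(j{\left(u \right)} \right)} + 30\right) = - 17 \left(-1 + 30\right) = \left(-17\right) 29 = -493$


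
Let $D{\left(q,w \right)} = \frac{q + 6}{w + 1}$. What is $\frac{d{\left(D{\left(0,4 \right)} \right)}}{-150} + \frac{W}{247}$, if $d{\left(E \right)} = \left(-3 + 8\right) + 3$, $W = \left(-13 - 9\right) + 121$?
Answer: $\frac{6437}{18525} \approx 0.34748$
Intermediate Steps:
$W = 99$ ($W = -22 + 121 = 99$)
$D{\left(q,w \right)} = \frac{6 + q}{1 + w}$
$d{\left(E \right)} = 8$ ($d{\left(E \right)} = 5 + 3 = 8$)
$\frac{d{\left(D{\left(0,4 \right)} \right)}}{-150} + \frac{W}{247} = \frac{8}{-150} + \frac{99}{247} = 8 \left(- \frac{1}{150}\right) + 99 \cdot \frac{1}{247} = - \frac{4}{75} + \frac{99}{247} = \frac{6437}{18525}$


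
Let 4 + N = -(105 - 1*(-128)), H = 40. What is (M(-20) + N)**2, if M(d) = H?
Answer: 38809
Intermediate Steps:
M(d) = 40
N = -237 (N = -4 - (105 - 1*(-128)) = -4 - (105 + 128) = -4 - 1*233 = -4 - 233 = -237)
(M(-20) + N)**2 = (40 - 237)**2 = (-197)**2 = 38809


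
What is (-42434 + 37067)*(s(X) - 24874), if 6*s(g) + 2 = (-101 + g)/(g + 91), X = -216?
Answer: 33374569637/250 ≈ 1.3350e+8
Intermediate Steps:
s(g) = -1/3 + (-101 + g)/(6*(91 + g)) (s(g) = -1/3 + ((-101 + g)/(g + 91))/6 = -1/3 + ((-101 + g)/(91 + g))/6 = -1/3 + (-101 + g)/(6*(91 + g)))
(-42434 + 37067)*(s(X) - 24874) = (-42434 + 37067)*((-283 - 1*(-216))/(6*(91 - 216)) - 24874) = -5367*((1/6)*(-283 + 216)/(-125) - 24874) = -5367*((1/6)*(-1/125)*(-67) - 24874) = -5367*(67/750 - 24874) = -5367*(-18655433/750) = 33374569637/250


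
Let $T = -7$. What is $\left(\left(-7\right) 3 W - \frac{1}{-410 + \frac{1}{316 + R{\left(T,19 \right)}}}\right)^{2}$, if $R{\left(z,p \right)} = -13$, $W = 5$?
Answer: $\frac{170139205362564}{15432844441} \approx 11024.0$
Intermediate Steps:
$\left(\left(-7\right) 3 W - \frac{1}{-410 + \frac{1}{316 + R{\left(T,19 \right)}}}\right)^{2} = \left(\left(-7\right) 3 \cdot 5 - \frac{1}{-410 + \frac{1}{316 - 13}}\right)^{2} = \left(\left(-21\right) 5 - \frac{1}{-410 + \frac{1}{303}}\right)^{2} = \left(-105 - \frac{1}{-410 + \frac{1}{303}}\right)^{2} = \left(-105 - \frac{1}{- \frac{124229}{303}}\right)^{2} = \left(-105 - - \frac{303}{124229}\right)^{2} = \left(-105 + \frac{303}{124229}\right)^{2} = \left(- \frac{13043742}{124229}\right)^{2} = \frac{170139205362564}{15432844441}$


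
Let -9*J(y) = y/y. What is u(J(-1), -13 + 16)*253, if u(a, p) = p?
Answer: 759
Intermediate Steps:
J(y) = -⅑ (J(y) = -y/(9*y) = -⅑*1 = -⅑)
u(J(-1), -13 + 16)*253 = (-13 + 16)*253 = 3*253 = 759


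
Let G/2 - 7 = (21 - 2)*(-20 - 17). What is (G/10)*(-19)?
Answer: 13224/5 ≈ 2644.8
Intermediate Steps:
G = -1392 (G = 14 + 2*((21 - 2)*(-20 - 17)) = 14 + 2*(19*(-37)) = 14 + 2*(-703) = 14 - 1406 = -1392)
(G/10)*(-19) = (-1392/10)*(-19) = ((1/10)*(-1392))*(-19) = -696/5*(-19) = 13224/5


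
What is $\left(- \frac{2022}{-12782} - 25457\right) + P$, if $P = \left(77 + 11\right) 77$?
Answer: $- \frac{119389260}{6391} \approx -18681.0$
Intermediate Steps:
$P = 6776$ ($P = 88 \cdot 77 = 6776$)
$\left(- \frac{2022}{-12782} - 25457\right) + P = \left(- \frac{2022}{-12782} - 25457\right) + 6776 = \left(\left(-2022\right) \left(- \frac{1}{12782}\right) - 25457\right) + 6776 = \left(\frac{1011}{6391} - 25457\right) + 6776 = - \frac{162694676}{6391} + 6776 = - \frac{119389260}{6391}$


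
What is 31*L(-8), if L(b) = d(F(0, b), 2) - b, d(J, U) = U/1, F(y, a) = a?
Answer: 310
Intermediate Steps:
d(J, U) = U (d(J, U) = U*1 = U)
L(b) = 2 - b
31*L(-8) = 31*(2 - 1*(-8)) = 31*(2 + 8) = 31*10 = 310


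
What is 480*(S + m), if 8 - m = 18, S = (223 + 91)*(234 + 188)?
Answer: 63599040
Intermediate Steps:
S = 132508 (S = 314*422 = 132508)
m = -10 (m = 8 - 1*18 = 8 - 18 = -10)
480*(S + m) = 480*(132508 - 10) = 480*132498 = 63599040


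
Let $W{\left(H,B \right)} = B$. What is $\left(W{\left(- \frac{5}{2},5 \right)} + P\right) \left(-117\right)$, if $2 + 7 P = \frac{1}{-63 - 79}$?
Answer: $- \frac{548145}{994} \approx -551.45$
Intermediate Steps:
$P = - \frac{285}{994}$ ($P = - \frac{2}{7} + \frac{1}{7 \left(-63 - 79\right)} = - \frac{2}{7} + \frac{1}{7 \left(-142\right)} = - \frac{2}{7} + \frac{1}{7} \left(- \frac{1}{142}\right) = - \frac{2}{7} - \frac{1}{994} = - \frac{285}{994} \approx -0.28672$)
$\left(W{\left(- \frac{5}{2},5 \right)} + P\right) \left(-117\right) = \left(5 - \frac{285}{994}\right) \left(-117\right) = \frac{4685}{994} \left(-117\right) = - \frac{548145}{994}$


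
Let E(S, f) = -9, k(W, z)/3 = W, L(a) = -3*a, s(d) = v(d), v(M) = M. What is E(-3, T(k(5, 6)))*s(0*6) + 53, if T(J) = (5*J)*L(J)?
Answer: 53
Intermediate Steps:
s(d) = d
k(W, z) = 3*W
T(J) = -15*J² (T(J) = (5*J)*(-3*J) = -15*J²)
E(-3, T(k(5, 6)))*s(0*6) + 53 = -0*6 + 53 = -9*0 + 53 = 0 + 53 = 53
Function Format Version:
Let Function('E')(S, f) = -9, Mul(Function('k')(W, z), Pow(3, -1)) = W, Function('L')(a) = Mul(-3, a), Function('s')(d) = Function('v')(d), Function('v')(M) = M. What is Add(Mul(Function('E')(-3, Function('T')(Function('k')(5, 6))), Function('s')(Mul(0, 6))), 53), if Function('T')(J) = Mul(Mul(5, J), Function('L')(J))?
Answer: 53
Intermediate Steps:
Function('s')(d) = d
Function('k')(W, z) = Mul(3, W)
Function('T')(J) = Mul(-15, Pow(J, 2)) (Function('T')(J) = Mul(Mul(5, J), Mul(-3, J)) = Mul(-15, Pow(J, 2)))
Add(Mul(Function('E')(-3, Function('T')(Function('k')(5, 6))), Function('s')(Mul(0, 6))), 53) = Add(Mul(-9, Mul(0, 6)), 53) = Add(Mul(-9, 0), 53) = Add(0, 53) = 53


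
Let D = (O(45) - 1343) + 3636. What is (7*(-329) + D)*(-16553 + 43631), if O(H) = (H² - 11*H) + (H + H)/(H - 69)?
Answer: 82114035/2 ≈ 4.1057e+7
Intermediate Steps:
O(H) = H² - 11*H + 2*H/(-69 + H) (O(H) = (H² - 11*H) + (2*H)/(-69 + H) = (H² - 11*H) + 2*H/(-69 + H) = H² - 11*H + 2*H/(-69 + H))
D = 15277/4 (D = (45*(761 + 45² - 80*45)/(-69 + 45) - 1343) + 3636 = (45*(761 + 2025 - 3600)/(-24) - 1343) + 3636 = (45*(-1/24)*(-814) - 1343) + 3636 = (6105/4 - 1343) + 3636 = 733/4 + 3636 = 15277/4 ≈ 3819.3)
(7*(-329) + D)*(-16553 + 43631) = (7*(-329) + 15277/4)*(-16553 + 43631) = (-2303 + 15277/4)*27078 = (6065/4)*27078 = 82114035/2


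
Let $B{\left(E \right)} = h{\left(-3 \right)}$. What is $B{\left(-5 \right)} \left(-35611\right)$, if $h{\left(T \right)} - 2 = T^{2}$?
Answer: $-391721$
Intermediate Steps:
$h{\left(T \right)} = 2 + T^{2}$
$B{\left(E \right)} = 11$ ($B{\left(E \right)} = 2 + \left(-3\right)^{2} = 2 + 9 = 11$)
$B{\left(-5 \right)} \left(-35611\right) = 11 \left(-35611\right) = -391721$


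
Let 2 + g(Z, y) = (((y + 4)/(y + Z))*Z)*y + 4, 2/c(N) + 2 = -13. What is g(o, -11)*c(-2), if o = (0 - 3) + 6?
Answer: 43/12 ≈ 3.5833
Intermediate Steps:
o = 3 (o = -3 + 6 = 3)
c(N) = -2/15 (c(N) = 2/(-2 - 13) = 2/(-15) = 2*(-1/15) = -2/15)
g(Z, y) = 2 + Z*y*(4 + y)/(Z + y) (g(Z, y) = -2 + ((((y + 4)/(y + Z))*Z)*y + 4) = -2 + ((((4 + y)/(Z + y))*Z)*y + 4) = -2 + ((Z*(4 + y)/(Z + y))*y + 4) = -2 + (Z*y*(4 + y)/(Z + y) + 4) = -2 + (4 + Z*y*(4 + y)/(Z + y)) = 2 + Z*y*(4 + y)/(Z + y))
g(o, -11)*c(-2) = ((2*3 + 2*(-11) + 3*(-11)**2 + 4*3*(-11))/(3 - 11))*(-2/15) = ((6 - 22 + 3*121 - 132)/(-8))*(-2/15) = -(6 - 22 + 363 - 132)/8*(-2/15) = -1/8*215*(-2/15) = -215/8*(-2/15) = 43/12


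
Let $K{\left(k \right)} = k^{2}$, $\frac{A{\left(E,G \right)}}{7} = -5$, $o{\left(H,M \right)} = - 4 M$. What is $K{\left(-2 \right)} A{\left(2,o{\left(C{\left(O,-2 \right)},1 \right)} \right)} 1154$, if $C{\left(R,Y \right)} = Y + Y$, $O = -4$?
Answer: $-161560$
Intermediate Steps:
$C{\left(R,Y \right)} = 2 Y$
$A{\left(E,G \right)} = -35$ ($A{\left(E,G \right)} = 7 \left(-5\right) = -35$)
$K{\left(-2 \right)} A{\left(2,o{\left(C{\left(O,-2 \right)},1 \right)} \right)} 1154 = \left(-2\right)^{2} \left(-35\right) 1154 = 4 \left(-35\right) 1154 = \left(-140\right) 1154 = -161560$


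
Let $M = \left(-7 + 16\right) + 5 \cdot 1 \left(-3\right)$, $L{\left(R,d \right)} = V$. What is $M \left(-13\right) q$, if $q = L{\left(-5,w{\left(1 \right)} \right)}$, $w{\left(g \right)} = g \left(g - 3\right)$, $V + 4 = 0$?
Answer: $-312$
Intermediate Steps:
$V = -4$ ($V = -4 + 0 = -4$)
$w{\left(g \right)} = g \left(-3 + g\right)$
$L{\left(R,d \right)} = -4$
$M = -6$ ($M = 9 + 5 \left(-3\right) = 9 - 15 = -6$)
$q = -4$
$M \left(-13\right) q = \left(-6\right) \left(-13\right) \left(-4\right) = 78 \left(-4\right) = -312$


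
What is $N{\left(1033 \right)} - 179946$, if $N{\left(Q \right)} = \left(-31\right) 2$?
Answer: $-180008$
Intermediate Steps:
$N{\left(Q \right)} = -62$
$N{\left(1033 \right)} - 179946 = -62 - 179946 = -180008$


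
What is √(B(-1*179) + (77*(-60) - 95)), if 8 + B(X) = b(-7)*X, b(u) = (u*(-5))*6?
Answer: I*√42313 ≈ 205.7*I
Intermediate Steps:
b(u) = -30*u (b(u) = -5*u*6 = -30*u)
B(X) = -8 + 210*X (B(X) = -8 + (-30*(-7))*X = -8 + 210*X)
√(B(-1*179) + (77*(-60) - 95)) = √((-8 + 210*(-1*179)) + (77*(-60) - 95)) = √((-8 + 210*(-179)) + (-4620 - 95)) = √((-8 - 37590) - 4715) = √(-37598 - 4715) = √(-42313) = I*√42313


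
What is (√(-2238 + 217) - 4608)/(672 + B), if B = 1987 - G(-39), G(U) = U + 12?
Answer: -2304/1343 + I*√2021/2686 ≈ -1.7156 + 0.016737*I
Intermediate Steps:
G(U) = 12 + U
B = 2014 (B = 1987 - (12 - 39) = 1987 - 1*(-27) = 1987 + 27 = 2014)
(√(-2238 + 217) - 4608)/(672 + B) = (√(-2238 + 217) - 4608)/(672 + 2014) = (√(-2021) - 4608)/2686 = (I*√2021 - 4608)*(1/2686) = (-4608 + I*√2021)*(1/2686) = -2304/1343 + I*√2021/2686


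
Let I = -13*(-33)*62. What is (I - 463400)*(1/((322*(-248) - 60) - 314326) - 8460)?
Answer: 728430086193721/197121 ≈ 3.6953e+9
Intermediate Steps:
I = 26598 (I = 429*62 = 26598)
(I - 463400)*(1/((322*(-248) - 60) - 314326) - 8460) = (26598 - 463400)*(1/((322*(-248) - 60) - 314326) - 8460) = -436802*(1/((-79856 - 60) - 314326) - 8460) = -436802*(1/(-79916 - 314326) - 8460) = -436802*(1/(-394242) - 8460) = -436802*(-1/394242 - 8460) = -436802*(-3335287321/394242) = 728430086193721/197121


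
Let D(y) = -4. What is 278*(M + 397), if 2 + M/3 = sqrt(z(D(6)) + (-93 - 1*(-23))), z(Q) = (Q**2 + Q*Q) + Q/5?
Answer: 108698 + 834*I*sqrt(970)/5 ≈ 1.087e+5 + 5195.0*I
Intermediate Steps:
z(Q) = 2*Q**2 + Q/5 (z(Q) = (Q**2 + Q**2) + Q*(1/5) = 2*Q**2 + Q/5)
M = -6 + 3*I*sqrt(970)/5 (M = -6 + 3*sqrt((1/5)*(-4)*(1 + 10*(-4)) + (-93 - 1*(-23))) = -6 + 3*sqrt((1/5)*(-4)*(1 - 40) + (-93 + 23)) = -6 + 3*sqrt((1/5)*(-4)*(-39) - 70) = -6 + 3*sqrt(156/5 - 70) = -6 + 3*sqrt(-194/5) = -6 + 3*(I*sqrt(970)/5) = -6 + 3*I*sqrt(970)/5 ≈ -6.0 + 18.687*I)
278*(M + 397) = 278*((-6 + 3*I*sqrt(970)/5) + 397) = 278*(391 + 3*I*sqrt(970)/5) = 108698 + 834*I*sqrt(970)/5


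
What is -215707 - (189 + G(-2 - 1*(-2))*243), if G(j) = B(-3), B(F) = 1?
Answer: -216139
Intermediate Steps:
G(j) = 1
-215707 - (189 + G(-2 - 1*(-2))*243) = -215707 - (189 + 1*243) = -215707 - (189 + 243) = -215707 - 1*432 = -215707 - 432 = -216139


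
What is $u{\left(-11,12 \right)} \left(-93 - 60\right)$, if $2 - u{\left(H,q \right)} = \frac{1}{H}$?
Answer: $- \frac{3519}{11} \approx -319.91$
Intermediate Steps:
$u{\left(H,q \right)} = 2 - \frac{1}{H}$
$u{\left(-11,12 \right)} \left(-93 - 60\right) = \left(2 - \frac{1}{-11}\right) \left(-93 - 60\right) = \left(2 - - \frac{1}{11}\right) \left(-93 - 60\right) = \left(2 + \frac{1}{11}\right) \left(-153\right) = \frac{23}{11} \left(-153\right) = - \frac{3519}{11}$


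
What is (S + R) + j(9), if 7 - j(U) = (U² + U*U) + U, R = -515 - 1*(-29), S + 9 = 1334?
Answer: 675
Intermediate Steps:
S = 1325 (S = -9 + 1334 = 1325)
R = -486 (R = -515 + 29 = -486)
j(U) = 7 - U - 2*U² (j(U) = 7 - ((U² + U*U) + U) = 7 - ((U² + U²) + U) = 7 - (2*U² + U) = 7 - (U + 2*U²) = 7 + (-U - 2*U²) = 7 - U - 2*U²)
(S + R) + j(9) = (1325 - 486) + (7 - 1*9 - 2*9²) = 839 + (7 - 9 - 2*81) = 839 + (7 - 9 - 162) = 839 - 164 = 675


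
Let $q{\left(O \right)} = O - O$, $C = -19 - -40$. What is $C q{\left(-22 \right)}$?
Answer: $0$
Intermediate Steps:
$C = 21$ ($C = -19 + 40 = 21$)
$q{\left(O \right)} = 0$
$C q{\left(-22 \right)} = 21 \cdot 0 = 0$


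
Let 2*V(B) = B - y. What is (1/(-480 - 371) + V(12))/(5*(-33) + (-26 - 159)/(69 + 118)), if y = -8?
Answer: -1591183/26415040 ≈ -0.060238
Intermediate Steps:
V(B) = 4 + B/2 (V(B) = (B - 1*(-8))/2 = (B + 8)/2 = (8 + B)/2 = 4 + B/2)
(1/(-480 - 371) + V(12))/(5*(-33) + (-26 - 159)/(69 + 118)) = (1/(-480 - 371) + (4 + (½)*12))/(5*(-33) + (-26 - 159)/(69 + 118)) = (1/(-851) + (4 + 6))/(-165 - 185/187) = (-1/851 + 10)/(-165 - 185*1/187) = 8509/(851*(-165 - 185/187)) = 8509/(851*(-31040/187)) = (8509/851)*(-187/31040) = -1591183/26415040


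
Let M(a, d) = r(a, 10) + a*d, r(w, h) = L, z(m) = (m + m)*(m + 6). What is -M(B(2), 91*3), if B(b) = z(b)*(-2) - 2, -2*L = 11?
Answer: 36047/2 ≈ 18024.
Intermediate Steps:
z(m) = 2*m*(6 + m) (z(m) = (2*m)*(6 + m) = 2*m*(6 + m))
L = -11/2 (L = -½*11 = -11/2 ≈ -5.5000)
B(b) = -2 - 4*b*(6 + b) (B(b) = (2*b*(6 + b))*(-2) - 2 = -4*b*(6 + b) - 2 = -2 - 4*b*(6 + b))
r(w, h) = -11/2
M(a, d) = -11/2 + a*d
-M(B(2), 91*3) = -(-11/2 + (-2 - 4*2*(6 + 2))*(91*3)) = -(-11/2 + (-2 - 4*2*8)*273) = -(-11/2 + (-2 - 64)*273) = -(-11/2 - 66*273) = -(-11/2 - 18018) = -1*(-36047/2) = 36047/2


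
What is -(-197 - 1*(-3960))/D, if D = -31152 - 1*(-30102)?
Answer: 3763/1050 ≈ 3.5838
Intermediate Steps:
D = -1050 (D = -31152 + 30102 = -1050)
-(-197 - 1*(-3960))/D = -(-197 - 1*(-3960))/(-1050) = -(-197 + 3960)*(-1)/1050 = -3763*(-1)/1050 = -1*(-3763/1050) = 3763/1050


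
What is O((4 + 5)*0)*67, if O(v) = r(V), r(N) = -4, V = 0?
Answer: -268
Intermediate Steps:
O(v) = -4
O((4 + 5)*0)*67 = -4*67 = -268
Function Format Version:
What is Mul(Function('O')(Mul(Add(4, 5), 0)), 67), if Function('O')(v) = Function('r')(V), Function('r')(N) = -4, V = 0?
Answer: -268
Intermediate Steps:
Function('O')(v) = -4
Mul(Function('O')(Mul(Add(4, 5), 0)), 67) = Mul(-4, 67) = -268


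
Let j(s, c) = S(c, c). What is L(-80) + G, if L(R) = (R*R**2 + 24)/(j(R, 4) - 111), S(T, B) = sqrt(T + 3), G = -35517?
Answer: -190263501/6157 + 255988*sqrt(7)/6157 ≈ -30792.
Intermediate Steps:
S(T, B) = sqrt(3 + T)
j(s, c) = sqrt(3 + c)
L(R) = (24 + R**3)/(-111 + sqrt(7)) (L(R) = (R*R**2 + 24)/(sqrt(3 + 4) - 111) = (R**3 + 24)/(sqrt(7) - 111) = (24 + R**3)/(-111 + sqrt(7)))
L(-80) + G = -(24 + (-80)**3)/(111 - sqrt(7)) - 35517 = -(24 - 512000)/(111 - sqrt(7)) - 35517 = -1*(-511976)/(111 - sqrt(7)) - 35517 = 511976/(111 - sqrt(7)) - 35517 = -35517 + 511976/(111 - sqrt(7))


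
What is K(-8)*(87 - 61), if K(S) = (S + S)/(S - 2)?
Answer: 208/5 ≈ 41.600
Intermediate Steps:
K(S) = 2*S/(-2 + S) (K(S) = (2*S)/(-2 + S) = 2*S/(-2 + S))
K(-8)*(87 - 61) = (2*(-8)/(-2 - 8))*(87 - 61) = (2*(-8)/(-10))*26 = (2*(-8)*(-⅒))*26 = (8/5)*26 = 208/5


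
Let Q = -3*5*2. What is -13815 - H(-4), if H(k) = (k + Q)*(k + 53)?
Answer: -12149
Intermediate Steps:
Q = -30 (Q = -15*2 = -30)
H(k) = (-30 + k)*(53 + k) (H(k) = (k - 30)*(k + 53) = (-30 + k)*(53 + k))
-13815 - H(-4) = -13815 - (-1590 + (-4)**2 + 23*(-4)) = -13815 - (-1590 + 16 - 92) = -13815 - 1*(-1666) = -13815 + 1666 = -12149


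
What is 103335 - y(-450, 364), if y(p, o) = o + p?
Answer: 103421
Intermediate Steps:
103335 - y(-450, 364) = 103335 - (364 - 450) = 103335 - 1*(-86) = 103335 + 86 = 103421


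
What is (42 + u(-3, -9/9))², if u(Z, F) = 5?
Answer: 2209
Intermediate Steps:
(42 + u(-3, -9/9))² = (42 + 5)² = 47² = 2209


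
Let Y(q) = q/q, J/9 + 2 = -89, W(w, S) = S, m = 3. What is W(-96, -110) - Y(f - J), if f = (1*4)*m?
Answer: -111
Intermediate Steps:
J = -819 (J = -18 + 9*(-89) = -18 - 801 = -819)
f = 12 (f = (1*4)*3 = 4*3 = 12)
Y(q) = 1
W(-96, -110) - Y(f - J) = -110 - 1*1 = -110 - 1 = -111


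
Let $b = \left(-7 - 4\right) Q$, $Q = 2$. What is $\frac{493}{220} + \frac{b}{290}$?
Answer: $\frac{13813}{6380} \approx 2.165$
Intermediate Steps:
$b = -22$ ($b = \left(-7 - 4\right) 2 = \left(-11\right) 2 = -22$)
$\frac{493}{220} + \frac{b}{290} = \frac{493}{220} - \frac{22}{290} = 493 \cdot \frac{1}{220} - \frac{11}{145} = \frac{493}{220} - \frac{11}{145} = \frac{13813}{6380}$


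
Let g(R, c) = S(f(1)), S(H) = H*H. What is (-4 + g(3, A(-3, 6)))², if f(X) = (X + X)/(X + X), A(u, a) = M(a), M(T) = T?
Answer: 9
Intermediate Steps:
A(u, a) = a
f(X) = 1 (f(X) = (2*X)/((2*X)) = (2*X)*(1/(2*X)) = 1)
S(H) = H²
g(R, c) = 1 (g(R, c) = 1² = 1)
(-4 + g(3, A(-3, 6)))² = (-4 + 1)² = (-3)² = 9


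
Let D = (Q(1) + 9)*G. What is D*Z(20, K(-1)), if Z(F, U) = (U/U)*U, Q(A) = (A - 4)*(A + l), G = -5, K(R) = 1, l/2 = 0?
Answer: -30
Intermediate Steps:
l = 0 (l = 2*0 = 0)
Q(A) = A*(-4 + A) (Q(A) = (A - 4)*(A + 0) = (-4 + A)*A = A*(-4 + A))
Z(F, U) = U (Z(F, U) = 1*U = U)
D = -30 (D = (1*(-4 + 1) + 9)*(-5) = (1*(-3) + 9)*(-5) = (-3 + 9)*(-5) = 6*(-5) = -30)
D*Z(20, K(-1)) = -30*1 = -30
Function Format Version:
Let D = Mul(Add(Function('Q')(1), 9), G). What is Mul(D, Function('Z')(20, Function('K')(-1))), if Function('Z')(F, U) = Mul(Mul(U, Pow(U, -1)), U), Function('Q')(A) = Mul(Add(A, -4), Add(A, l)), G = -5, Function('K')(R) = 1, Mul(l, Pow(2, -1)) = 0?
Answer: -30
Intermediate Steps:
l = 0 (l = Mul(2, 0) = 0)
Function('Q')(A) = Mul(A, Add(-4, A)) (Function('Q')(A) = Mul(Add(A, -4), Add(A, 0)) = Mul(Add(-4, A), A) = Mul(A, Add(-4, A)))
Function('Z')(F, U) = U (Function('Z')(F, U) = Mul(1, U) = U)
D = -30 (D = Mul(Add(Mul(1, Add(-4, 1)), 9), -5) = Mul(Add(Mul(1, -3), 9), -5) = Mul(Add(-3, 9), -5) = Mul(6, -5) = -30)
Mul(D, Function('Z')(20, Function('K')(-1))) = Mul(-30, 1) = -30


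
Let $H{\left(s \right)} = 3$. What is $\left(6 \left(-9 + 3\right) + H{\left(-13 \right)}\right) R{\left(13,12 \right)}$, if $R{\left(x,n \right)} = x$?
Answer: $-429$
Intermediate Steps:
$\left(6 \left(-9 + 3\right) + H{\left(-13 \right)}\right) R{\left(13,12 \right)} = \left(6 \left(-9 + 3\right) + 3\right) 13 = \left(6 \left(-6\right) + 3\right) 13 = \left(-36 + 3\right) 13 = \left(-33\right) 13 = -429$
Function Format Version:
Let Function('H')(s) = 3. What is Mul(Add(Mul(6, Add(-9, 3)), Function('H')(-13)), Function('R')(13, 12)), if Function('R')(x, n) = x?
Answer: -429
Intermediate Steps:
Mul(Add(Mul(6, Add(-9, 3)), Function('H')(-13)), Function('R')(13, 12)) = Mul(Add(Mul(6, Add(-9, 3)), 3), 13) = Mul(Add(Mul(6, -6), 3), 13) = Mul(Add(-36, 3), 13) = Mul(-33, 13) = -429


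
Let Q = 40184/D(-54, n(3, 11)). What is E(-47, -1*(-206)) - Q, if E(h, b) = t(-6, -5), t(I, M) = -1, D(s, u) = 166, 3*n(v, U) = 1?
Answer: -20175/83 ≈ -243.07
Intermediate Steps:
n(v, U) = ⅓ (n(v, U) = (⅓)*1 = ⅓)
E(h, b) = -1
Q = 20092/83 (Q = 40184/166 = 40184*(1/166) = 20092/83 ≈ 242.07)
E(-47, -1*(-206)) - Q = -1 - 1*20092/83 = -1 - 20092/83 = -20175/83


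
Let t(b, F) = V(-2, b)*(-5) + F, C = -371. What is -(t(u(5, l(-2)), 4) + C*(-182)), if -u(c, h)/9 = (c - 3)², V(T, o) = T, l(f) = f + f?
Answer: -67536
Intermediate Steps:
l(f) = 2*f
u(c, h) = -9*(-3 + c)² (u(c, h) = -9*(c - 3)² = -9*(-3 + c)²)
t(b, F) = 10 + F (t(b, F) = -2*(-5) + F = 10 + F)
-(t(u(5, l(-2)), 4) + C*(-182)) = -((10 + 4) - 371*(-182)) = -(14 + 67522) = -1*67536 = -67536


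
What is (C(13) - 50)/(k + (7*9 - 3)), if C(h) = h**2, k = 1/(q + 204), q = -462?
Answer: 30702/15479 ≈ 1.9835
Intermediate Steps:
k = -1/258 (k = 1/(-462 + 204) = 1/(-258) = -1/258 ≈ -0.0038760)
(C(13) - 50)/(k + (7*9 - 3)) = (13**2 - 50)/(-1/258 + (7*9 - 3)) = (169 - 50)/(-1/258 + (63 - 3)) = 119/(-1/258 + 60) = 119/(15479/258) = 119*(258/15479) = 30702/15479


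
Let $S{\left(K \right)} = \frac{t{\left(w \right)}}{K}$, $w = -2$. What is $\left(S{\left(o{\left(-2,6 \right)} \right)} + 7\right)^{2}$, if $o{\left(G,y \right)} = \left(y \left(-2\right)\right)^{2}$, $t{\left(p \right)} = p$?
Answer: $\frac{253009}{5184} \approx 48.806$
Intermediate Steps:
$o{\left(G,y \right)} = 4 y^{2}$ ($o{\left(G,y \right)} = \left(- 2 y\right)^{2} = 4 y^{2}$)
$S{\left(K \right)} = - \frac{2}{K}$
$\left(S{\left(o{\left(-2,6 \right)} \right)} + 7\right)^{2} = \left(- \frac{2}{4 \cdot 6^{2}} + 7\right)^{2} = \left(- \frac{2}{4 \cdot 36} + 7\right)^{2} = \left(- \frac{2}{144} + 7\right)^{2} = \left(\left(-2\right) \frac{1}{144} + 7\right)^{2} = \left(- \frac{1}{72} + 7\right)^{2} = \left(\frac{503}{72}\right)^{2} = \frac{253009}{5184}$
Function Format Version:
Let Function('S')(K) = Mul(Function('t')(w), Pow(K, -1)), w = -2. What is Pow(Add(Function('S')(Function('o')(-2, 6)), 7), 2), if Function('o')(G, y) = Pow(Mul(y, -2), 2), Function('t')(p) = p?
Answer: Rational(253009, 5184) ≈ 48.806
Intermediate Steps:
Function('o')(G, y) = Mul(4, Pow(y, 2)) (Function('o')(G, y) = Pow(Mul(-2, y), 2) = Mul(4, Pow(y, 2)))
Function('S')(K) = Mul(-2, Pow(K, -1))
Pow(Add(Function('S')(Function('o')(-2, 6)), 7), 2) = Pow(Add(Mul(-2, Pow(Mul(4, Pow(6, 2)), -1)), 7), 2) = Pow(Add(Mul(-2, Pow(Mul(4, 36), -1)), 7), 2) = Pow(Add(Mul(-2, Pow(144, -1)), 7), 2) = Pow(Add(Mul(-2, Rational(1, 144)), 7), 2) = Pow(Add(Rational(-1, 72), 7), 2) = Pow(Rational(503, 72), 2) = Rational(253009, 5184)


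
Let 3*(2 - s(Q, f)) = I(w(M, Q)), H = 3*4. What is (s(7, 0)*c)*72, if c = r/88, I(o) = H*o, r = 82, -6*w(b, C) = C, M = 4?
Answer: 4920/11 ≈ 447.27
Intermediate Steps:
w(b, C) = -C/6
H = 12
I(o) = 12*o
s(Q, f) = 2 + 2*Q/3 (s(Q, f) = 2 - 4*(-Q/6) = 2 - (-2)*Q/3 = 2 + 2*Q/3)
c = 41/44 (c = 82/88 = 82*(1/88) = 41/44 ≈ 0.93182)
(s(7, 0)*c)*72 = ((2 + (⅔)*7)*(41/44))*72 = ((2 + 14/3)*(41/44))*72 = ((20/3)*(41/44))*72 = (205/33)*72 = 4920/11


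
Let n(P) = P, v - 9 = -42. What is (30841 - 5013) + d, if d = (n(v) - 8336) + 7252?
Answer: 24711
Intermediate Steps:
v = -33 (v = 9 - 42 = -33)
d = -1117 (d = (-33 - 8336) + 7252 = -8369 + 7252 = -1117)
(30841 - 5013) + d = (30841 - 5013) - 1117 = 25828 - 1117 = 24711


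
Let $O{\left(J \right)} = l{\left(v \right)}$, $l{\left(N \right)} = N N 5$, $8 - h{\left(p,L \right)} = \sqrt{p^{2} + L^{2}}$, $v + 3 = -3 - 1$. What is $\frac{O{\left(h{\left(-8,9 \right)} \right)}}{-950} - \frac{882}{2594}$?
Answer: $- \frac{147343}{246430} \approx -0.59791$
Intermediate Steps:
$v = -7$ ($v = -3 - 4 = -7$)
$h{\left(p,L \right)} = 8 - \sqrt{L^{2} + p^{2}}$ ($h{\left(p,L \right)} = 8 - \sqrt{p^{2} + L^{2}} = 8 - \sqrt{L^{2} + p^{2}}$)
$l{\left(N \right)} = 5 N^{2}$ ($l{\left(N \right)} = N^{2} \cdot 5 = 5 N^{2}$)
$O{\left(J \right)} = 245$ ($O{\left(J \right)} = 5 \left(-7\right)^{2} = 5 \cdot 49 = 245$)
$\frac{O{\left(h{\left(-8,9 \right)} \right)}}{-950} - \frac{882}{2594} = \frac{245}{-950} - \frac{882}{2594} = 245 \left(- \frac{1}{950}\right) - \frac{441}{1297} = - \frac{49}{190} - \frac{441}{1297} = - \frac{147343}{246430}$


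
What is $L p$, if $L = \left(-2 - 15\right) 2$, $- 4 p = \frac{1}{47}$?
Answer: $\frac{17}{94} \approx 0.18085$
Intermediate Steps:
$p = - \frac{1}{188}$ ($p = - \frac{1}{4 \cdot 47} = \left(- \frac{1}{4}\right) \frac{1}{47} = - \frac{1}{188} \approx -0.0053191$)
$L = -34$ ($L = \left(-17\right) 2 = -34$)
$L p = \left(-34\right) \left(- \frac{1}{188}\right) = \frac{17}{94}$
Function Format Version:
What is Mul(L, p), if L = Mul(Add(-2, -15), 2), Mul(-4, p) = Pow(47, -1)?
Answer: Rational(17, 94) ≈ 0.18085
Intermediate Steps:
p = Rational(-1, 188) (p = Mul(Rational(-1, 4), Pow(47, -1)) = Mul(Rational(-1, 4), Rational(1, 47)) = Rational(-1, 188) ≈ -0.0053191)
L = -34 (L = Mul(-17, 2) = -34)
Mul(L, p) = Mul(-34, Rational(-1, 188)) = Rational(17, 94)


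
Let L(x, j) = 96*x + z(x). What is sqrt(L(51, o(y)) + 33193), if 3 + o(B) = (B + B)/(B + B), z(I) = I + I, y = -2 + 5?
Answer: sqrt(38191) ≈ 195.43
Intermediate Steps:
y = 3
z(I) = 2*I
o(B) = -2 (o(B) = -3 + (B + B)/(B + B) = -3 + (2*B)/((2*B)) = -3 + (2*B)*(1/(2*B)) = -3 + 1 = -2)
L(x, j) = 98*x (L(x, j) = 96*x + 2*x = 98*x)
sqrt(L(51, o(y)) + 33193) = sqrt(98*51 + 33193) = sqrt(4998 + 33193) = sqrt(38191)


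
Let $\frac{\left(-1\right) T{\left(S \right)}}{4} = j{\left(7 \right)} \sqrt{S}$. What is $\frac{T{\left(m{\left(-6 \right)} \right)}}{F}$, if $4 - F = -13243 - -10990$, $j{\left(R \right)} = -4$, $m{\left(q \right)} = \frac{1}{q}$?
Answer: $\frac{8 i \sqrt{6}}{6771} \approx 0.0028941 i$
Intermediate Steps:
$T{\left(S \right)} = 16 \sqrt{S}$ ($T{\left(S \right)} = - 4 \left(- 4 \sqrt{S}\right) = 16 \sqrt{S}$)
$F = 2257$ ($F = 4 - \left(-13243 - -10990\right) = 4 - \left(-13243 + 10990\right) = 4 - -2253 = 4 + 2253 = 2257$)
$\frac{T{\left(m{\left(-6 \right)} \right)}}{F} = \frac{16 \sqrt{\frac{1}{-6}}}{2257} = 16 \sqrt{- \frac{1}{6}} \cdot \frac{1}{2257} = 16 \frac{i \sqrt{6}}{6} \cdot \frac{1}{2257} = \frac{8 i \sqrt{6}}{3} \cdot \frac{1}{2257} = \frac{8 i \sqrt{6}}{6771}$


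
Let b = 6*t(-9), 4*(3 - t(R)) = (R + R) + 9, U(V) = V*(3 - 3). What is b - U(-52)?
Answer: 63/2 ≈ 31.500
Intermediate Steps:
U(V) = 0 (U(V) = V*0 = 0)
t(R) = 3/4 - R/2 (t(R) = 3 - ((R + R) + 9)/4 = 3 - (2*R + 9)/4 = 3 - (9 + 2*R)/4 = 3 + (-9/4 - R/2) = 3/4 - R/2)
b = 63/2 (b = 6*(3/4 - 1/2*(-9)) = 6*(3/4 + 9/2) = 6*(21/4) = 63/2 ≈ 31.500)
b - U(-52) = 63/2 - 1*0 = 63/2 + 0 = 63/2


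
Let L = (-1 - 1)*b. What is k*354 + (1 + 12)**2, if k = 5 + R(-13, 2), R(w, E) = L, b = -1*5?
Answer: 5479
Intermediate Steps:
b = -5
L = 10 (L = (-1 - 1)*(-5) = -2*(-5) = 10)
R(w, E) = 10
k = 15 (k = 5 + 10 = 15)
k*354 + (1 + 12)**2 = 15*354 + (1 + 12)**2 = 5310 + 13**2 = 5310 + 169 = 5479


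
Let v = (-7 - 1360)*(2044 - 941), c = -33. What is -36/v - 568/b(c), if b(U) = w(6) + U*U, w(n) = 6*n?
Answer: -856390468/1696276125 ≈ -0.50486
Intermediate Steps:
b(U) = 36 + U² (b(U) = 6*6 + U*U = 36 + U²)
v = -1507801 (v = -1367*1103 = -1507801)
-36/v - 568/b(c) = -36/(-1507801) - 568/(36 + (-33)²) = -36*(-1/1507801) - 568/(36 + 1089) = 36/1507801 - 568/1125 = -856390468/1696276125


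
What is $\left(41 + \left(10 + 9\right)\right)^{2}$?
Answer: $3600$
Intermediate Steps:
$\left(41 + \left(10 + 9\right)\right)^{2} = \left(41 + 19\right)^{2} = 60^{2} = 3600$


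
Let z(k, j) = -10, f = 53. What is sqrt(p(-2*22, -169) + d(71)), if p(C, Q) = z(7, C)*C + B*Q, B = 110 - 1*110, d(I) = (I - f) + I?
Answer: 23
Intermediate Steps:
d(I) = -53 + 2*I (d(I) = (I - 1*53) + I = (I - 53) + I = (-53 + I) + I = -53 + 2*I)
B = 0 (B = 110 - 110 = 0)
p(C, Q) = -10*C (p(C, Q) = -10*C + 0*Q = -10*C + 0 = -10*C)
sqrt(p(-2*22, -169) + d(71)) = sqrt(-(-20)*22 + (-53 + 2*71)) = sqrt(-10*(-44) + (-53 + 142)) = sqrt(440 + 89) = sqrt(529) = 23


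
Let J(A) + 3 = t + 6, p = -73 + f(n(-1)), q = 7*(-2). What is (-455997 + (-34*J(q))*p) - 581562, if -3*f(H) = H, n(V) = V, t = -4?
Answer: -3120089/3 ≈ -1.0400e+6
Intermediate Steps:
q = -14
f(H) = -H/3
p = -218/3 (p = -73 - ⅓*(-1) = -73 + ⅓ = -218/3 ≈ -72.667)
J(A) = -1 (J(A) = -3 + (-4 + 6) = -3 + 2 = -1)
(-455997 + (-34*J(q))*p) - 581562 = (-455997 - 34*(-1)*(-218/3)) - 581562 = (-455997 + 34*(-218/3)) - 581562 = (-455997 - 7412/3) - 581562 = -1375403/3 - 581562 = -3120089/3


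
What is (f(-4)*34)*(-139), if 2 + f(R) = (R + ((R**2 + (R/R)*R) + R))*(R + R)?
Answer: 160684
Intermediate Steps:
f(R) = -2 + 2*R*(R**2 + 3*R) (f(R) = -2 + (R + ((R**2 + (R/R)*R) + R))*(R + R) = -2 + (R + ((R**2 + 1*R) + R))*(2*R) = -2 + (R + ((R**2 + R) + R))*(2*R) = -2 + (R + ((R + R**2) + R))*(2*R) = -2 + (R + (R**2 + 2*R))*(2*R) = -2 + (R**2 + 3*R)*(2*R) = -2 + 2*R*(R**2 + 3*R))
(f(-4)*34)*(-139) = ((-2 + 2*(-4)**3 + 6*(-4)**2)*34)*(-139) = ((-2 + 2*(-64) + 6*16)*34)*(-139) = ((-2 - 128 + 96)*34)*(-139) = -34*34*(-139) = -1156*(-139) = 160684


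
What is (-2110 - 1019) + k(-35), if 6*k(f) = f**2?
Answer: -17549/6 ≈ -2924.8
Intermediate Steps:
k(f) = f**2/6
(-2110 - 1019) + k(-35) = (-2110 - 1019) + (1/6)*(-35)**2 = -3129 + (1/6)*1225 = -3129 + 1225/6 = -17549/6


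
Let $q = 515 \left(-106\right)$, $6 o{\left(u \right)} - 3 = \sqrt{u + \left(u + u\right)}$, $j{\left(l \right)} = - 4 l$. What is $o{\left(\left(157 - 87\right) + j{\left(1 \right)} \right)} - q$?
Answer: $\frac{109181}{2} + \frac{\sqrt{22}}{2} \approx 54593.0$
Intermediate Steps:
$o{\left(u \right)} = \frac{1}{2} + \frac{\sqrt{3} \sqrt{u}}{6}$ ($o{\left(u \right)} = \frac{1}{2} + \frac{\sqrt{u + \left(u + u\right)}}{6} = \frac{1}{2} + \frac{\sqrt{u + 2 u}}{6} = \frac{1}{2} + \frac{\sqrt{3 u}}{6} = \frac{1}{2} + \frac{\sqrt{3} \sqrt{u}}{6}$)
$q = -54590$
$o{\left(\left(157 - 87\right) + j{\left(1 \right)} \right)} - q = \left(\frac{1}{2} + \frac{\sqrt{3} \sqrt{\left(157 - 87\right) - 4}}{6}\right) - -54590 = \left(\frac{1}{2} + \frac{\sqrt{3} \sqrt{70 - 4}}{6}\right) + 54590 = \left(\frac{1}{2} + \frac{\sqrt{3} \sqrt{66}}{6}\right) + 54590 = \left(\frac{1}{2} + \frac{\sqrt{22}}{2}\right) + 54590 = \frac{109181}{2} + \frac{\sqrt{22}}{2}$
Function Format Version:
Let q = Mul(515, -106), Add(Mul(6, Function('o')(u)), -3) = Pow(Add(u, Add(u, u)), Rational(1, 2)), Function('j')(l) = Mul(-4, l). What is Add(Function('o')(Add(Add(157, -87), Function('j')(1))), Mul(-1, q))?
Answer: Add(Rational(109181, 2), Mul(Rational(1, 2), Pow(22, Rational(1, 2)))) ≈ 54593.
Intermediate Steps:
Function('o')(u) = Add(Rational(1, 2), Mul(Rational(1, 6), Pow(3, Rational(1, 2)), Pow(u, Rational(1, 2)))) (Function('o')(u) = Add(Rational(1, 2), Mul(Rational(1, 6), Pow(Add(u, Add(u, u)), Rational(1, 2)))) = Add(Rational(1, 2), Mul(Rational(1, 6), Pow(Add(u, Mul(2, u)), Rational(1, 2)))) = Add(Rational(1, 2), Mul(Rational(1, 6), Pow(Mul(3, u), Rational(1, 2)))) = Add(Rational(1, 2), Mul(Rational(1, 6), Mul(Pow(3, Rational(1, 2)), Pow(u, Rational(1, 2))))) = Add(Rational(1, 2), Mul(Rational(1, 6), Pow(3, Rational(1, 2)), Pow(u, Rational(1, 2)))))
q = -54590
Add(Function('o')(Add(Add(157, -87), Function('j')(1))), Mul(-1, q)) = Add(Add(Rational(1, 2), Mul(Rational(1, 6), Pow(3, Rational(1, 2)), Pow(Add(Add(157, -87), Mul(-4, 1)), Rational(1, 2)))), Mul(-1, -54590)) = Add(Add(Rational(1, 2), Mul(Rational(1, 6), Pow(3, Rational(1, 2)), Pow(Add(70, -4), Rational(1, 2)))), 54590) = Add(Add(Rational(1, 2), Mul(Rational(1, 6), Pow(3, Rational(1, 2)), Pow(66, Rational(1, 2)))), 54590) = Add(Add(Rational(1, 2), Mul(Rational(1, 2), Pow(22, Rational(1, 2)))), 54590) = Add(Rational(109181, 2), Mul(Rational(1, 2), Pow(22, Rational(1, 2))))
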